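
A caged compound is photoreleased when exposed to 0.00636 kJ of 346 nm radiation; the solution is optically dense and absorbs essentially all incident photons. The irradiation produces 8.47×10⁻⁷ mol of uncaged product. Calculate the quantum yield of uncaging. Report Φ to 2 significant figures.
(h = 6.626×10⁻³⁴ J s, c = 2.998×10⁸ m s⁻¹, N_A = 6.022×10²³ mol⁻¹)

Photon energy at 346 nm: hc/λ = (6.626×10⁻³⁴)(2.998×10⁸)/(346×10⁻⁹) = 5.741×10⁻¹⁹ J.
Incident energy: 0.00636 kJ = 6.36 J.
Photons incident: 6.36 / 5.741×10⁻¹⁹ = 1.108×10¹⁹, i.e. 1.108×10¹⁹/6.022×10²³ = 1.840×10⁻⁵ mol.
Φ = 8.47×10⁻⁷ mol / 1.840×10⁻⁵ mol photons = 0.046.

Φ = 0.046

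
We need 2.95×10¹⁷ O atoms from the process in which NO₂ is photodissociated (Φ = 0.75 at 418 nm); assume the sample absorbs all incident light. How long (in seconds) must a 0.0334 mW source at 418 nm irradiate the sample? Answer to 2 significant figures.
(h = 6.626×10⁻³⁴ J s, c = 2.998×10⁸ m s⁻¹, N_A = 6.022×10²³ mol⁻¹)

t ≈ 5600 s

Product: 2.95×10¹⁷ / 6.022×10²³ = 4.899×10⁻⁷ mol.
Photons that must be absorbed: 4.899×10⁻⁷ / 0.75 = 6.532×10⁻⁷ mol.
Photon energy: hc/λ = 4.752×10⁻¹⁹ J; per mole, 2.862×10⁵ J mol⁻¹.
Energy required: 6.532×10⁻⁷ × 2.862×10⁵ = 0.1869 J.
Time: 0.1869 J / 3.34e-05 W = 5600 s.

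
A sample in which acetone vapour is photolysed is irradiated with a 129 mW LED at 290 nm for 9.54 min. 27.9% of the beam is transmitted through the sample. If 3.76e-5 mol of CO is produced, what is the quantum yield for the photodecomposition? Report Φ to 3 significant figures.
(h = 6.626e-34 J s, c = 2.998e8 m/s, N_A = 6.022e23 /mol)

Φ = 0.291

Photon energy at 290 nm: hc/λ = (6.626e-34)(2.998e8)/(290e-9) = 6.850e-19 J.
Energy delivered: (129 mW)(572.4 s) = 73.84 J.
Photons incident: 73.84 / 6.850e-19 = 1.078e20, i.e. 1.078e20/6.022e23 = 1.790e-4 mol.
Fraction absorbed: 1 − 27.9/100 = 0.7210.
Photons absorbed: 0.7210 × 1.790e-4 = 1.291e-4 mol.
Φ = 3.76e-5 mol / 1.291e-4 mol photons = 0.291.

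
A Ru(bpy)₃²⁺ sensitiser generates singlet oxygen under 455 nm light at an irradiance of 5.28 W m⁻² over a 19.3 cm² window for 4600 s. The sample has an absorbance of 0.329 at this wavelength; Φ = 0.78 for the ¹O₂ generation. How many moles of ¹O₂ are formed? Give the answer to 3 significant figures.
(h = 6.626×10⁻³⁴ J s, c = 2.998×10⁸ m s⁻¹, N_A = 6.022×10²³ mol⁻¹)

7.39×10⁻⁵ mol

Photon energy at 455 nm: hc/λ = (6.626×10⁻³⁴)(2.998×10⁸)/(455×10⁻⁹) = 4.366×10⁻¹⁹ J.
Energy delivered: (5.28 W m⁻²)(19.3×10⁻⁴ m²)(4600 s) = 46.88 J.
Photons incident: 46.88 / 4.366×10⁻¹⁹ = 1.074×10²⁰, i.e. 1.074×10²⁰/6.022×10²³ = 1.783×10⁻⁴ mol.
Fraction absorbed: 1 − 10^(−0.329) = 0.5312.
Photons absorbed: 0.5312 × 1.783×10⁻⁴ = 9.471×10⁻⁵ mol.
Product: Φ × n_abs = 0.78 × 9.471×10⁻⁵ = 7.387×10⁻⁵ mol.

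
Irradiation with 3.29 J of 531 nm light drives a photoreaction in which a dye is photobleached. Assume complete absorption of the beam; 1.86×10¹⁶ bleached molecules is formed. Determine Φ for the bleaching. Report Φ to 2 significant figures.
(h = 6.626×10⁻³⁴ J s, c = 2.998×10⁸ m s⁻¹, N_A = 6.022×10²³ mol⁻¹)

Φ = 0.0021

Product: 1.86×10¹⁶ / 6.022×10²³ = 3.089×10⁻⁸ mol.
Photon energy at 531 nm: hc/λ = (6.626×10⁻³⁴)(2.998×10⁸)/(531×10⁻⁹) = 3.741×10⁻¹⁹ J.
Photons incident: 3.29 / 3.741×10⁻¹⁹ = 8.794×10¹⁸, i.e. 8.794×10¹⁸/6.022×10²³ = 1.460×10⁻⁵ mol.
Φ = 3.089×10⁻⁸ mol / 1.460×10⁻⁵ mol photons = 0.0021.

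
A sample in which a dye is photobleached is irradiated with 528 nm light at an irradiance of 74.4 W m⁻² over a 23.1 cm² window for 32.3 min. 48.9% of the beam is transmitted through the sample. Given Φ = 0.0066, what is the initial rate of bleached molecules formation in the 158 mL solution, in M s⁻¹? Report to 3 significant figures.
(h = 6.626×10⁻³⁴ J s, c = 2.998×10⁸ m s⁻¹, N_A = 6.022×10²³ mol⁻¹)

1.62×10⁻⁸ M s⁻¹

Photon energy at 528 nm: hc/λ = (6.626×10⁻³⁴)(2.998×10⁸)/(528×10⁻⁹) = 3.762×10⁻¹⁹ J.
Energy delivered: (74.4 W m⁻²)(23.1×10⁻⁴ m²)(1938 s) = 333.1 J.
Photons incident: 333.1 / 3.762×10⁻¹⁹ = 8.854×10²⁰, i.e. 8.854×10²⁰/6.022×10²³ = 0.001470 mol.
Fraction absorbed: 1 − 48.9/100 = 0.5110.
Photons absorbed: 0.5110 × 0.001470 = 7.512×10⁻⁴ mol.
Product formed: 0.0066 × 7.512×10⁻⁴ = 4.958×10⁻⁶ mol.
Rate: 4.958×10⁻⁶ mol / (1938 s × 0.158 L) = 1.62×10⁻⁸ M s⁻¹.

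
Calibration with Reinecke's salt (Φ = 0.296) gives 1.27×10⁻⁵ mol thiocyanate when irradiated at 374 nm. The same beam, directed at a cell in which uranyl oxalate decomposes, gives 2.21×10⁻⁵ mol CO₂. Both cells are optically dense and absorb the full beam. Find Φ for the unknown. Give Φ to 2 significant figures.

Photons absorbed by the actinometer: 1.27×10⁻⁵ / 0.296 = 4.291×10⁻⁵ mol.
Φ(unknown) = 2.21×10⁻⁵ / 4.291×10⁻⁵ = 0.52.

Φ = 0.52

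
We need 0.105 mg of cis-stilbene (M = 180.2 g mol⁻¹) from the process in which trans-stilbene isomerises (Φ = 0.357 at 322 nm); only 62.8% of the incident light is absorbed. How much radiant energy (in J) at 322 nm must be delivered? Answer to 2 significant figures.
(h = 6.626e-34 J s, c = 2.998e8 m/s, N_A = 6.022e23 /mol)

0.97 J

Product: 0.105 mg / 180.2 g mol⁻¹ = 5.827e-7 mol.
Photons that must be absorbed: 5.827e-7 / 0.357 = 1.632e-6 mol.
Incident photons needed: 1.632e-6 / 0.628 = 2.599e-6 mol.
Photon energy: hc/λ = 6.169e-19 J; per mole, 3.715e5 J mol⁻¹.
Energy required: 2.599e-6 × 3.715e5 = 0.97 J.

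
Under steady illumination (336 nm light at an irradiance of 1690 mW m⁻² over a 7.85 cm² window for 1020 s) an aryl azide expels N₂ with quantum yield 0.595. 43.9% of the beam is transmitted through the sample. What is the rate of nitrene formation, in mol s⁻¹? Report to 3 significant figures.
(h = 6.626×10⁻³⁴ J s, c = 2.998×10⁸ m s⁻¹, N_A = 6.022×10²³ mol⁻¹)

1.24×10⁻⁹ mol s⁻¹

Photon energy at 336 nm: hc/λ = (6.626×10⁻³⁴)(2.998×10⁸)/(336×10⁻⁹) = 5.912×10⁻¹⁹ J.
Energy delivered: (1690 mW m⁻²)(7.85×10⁻⁴ m²)(1020 s) = 1.353 J.
Photons incident: 1.353 / 5.912×10⁻¹⁹ = 2.289×10¹⁸, i.e. 2.289×10¹⁸/6.022×10²³ = 3.801×10⁻⁶ mol.
Fraction absorbed: 1 − 43.9/100 = 0.5610.
Photons absorbed: 0.5610 × 3.801×10⁻⁶ = 2.132×10⁻⁶ mol.
Product formed: 0.595 × 2.132×10⁻⁶ = 1.269×10⁻⁶ mol.
Rate: 1.269×10⁻⁶ / 1020 s = 1.24×10⁻⁹ mol s⁻¹.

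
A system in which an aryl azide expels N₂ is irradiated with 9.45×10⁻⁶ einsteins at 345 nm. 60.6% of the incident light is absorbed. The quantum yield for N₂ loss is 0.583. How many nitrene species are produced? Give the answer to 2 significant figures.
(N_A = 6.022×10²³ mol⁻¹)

Photons absorbed: 0.606 × 9.45×10⁻⁶ = 5.727×10⁻⁶ mol.
Product: Φ × n_abs = 0.583 × 5.727×10⁻⁶ = 3.339×10⁻⁶ mol.
As a count: 3.339×10⁻⁶ × 6.022×10²³ = 2.0×10¹⁸.

2.0×10¹⁸ species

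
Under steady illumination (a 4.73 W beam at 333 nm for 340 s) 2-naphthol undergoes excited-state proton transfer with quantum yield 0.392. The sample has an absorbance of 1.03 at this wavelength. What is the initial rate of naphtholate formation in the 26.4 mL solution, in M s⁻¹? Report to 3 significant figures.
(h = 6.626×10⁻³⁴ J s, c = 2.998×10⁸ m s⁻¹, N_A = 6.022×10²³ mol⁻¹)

1.77×10⁻⁴ M s⁻¹

Photon energy at 333 nm: hc/λ = (6.626×10⁻³⁴)(2.998×10⁸)/(333×10⁻⁹) = 5.965×10⁻¹⁹ J.
Energy delivered: (4.73 W)(340 s) = 1608 J.
Photons incident: 1608 / 5.965×10⁻¹⁹ = 2.696×10²¹, i.e. 2.696×10²¹/6.022×10²³ = 0.004477 mol.
Fraction absorbed: 1 − 10^(−1.03) = 0.9067.
Photons absorbed: 0.9067 × 0.004477 = 0.004059 mol.
Product formed: 0.392 × 0.004059 = 0.001591 mol.
Rate: 0.001591 mol / (340 s × 0.0264 L) = 1.77×10⁻⁴ M s⁻¹.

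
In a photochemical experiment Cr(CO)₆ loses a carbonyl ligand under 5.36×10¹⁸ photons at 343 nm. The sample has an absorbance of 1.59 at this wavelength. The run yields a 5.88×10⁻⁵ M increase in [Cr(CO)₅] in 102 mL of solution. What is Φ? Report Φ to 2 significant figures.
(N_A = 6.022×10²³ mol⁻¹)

Product: (5.88×10⁻⁵ M)(0.102 L) = 5.998×10⁻⁶ mol.
Moles of photons: 5.36×10¹⁸ / 6.022×10²³ = 8.901×10⁻⁶ mol.
Fraction absorbed: 1 − 10^(−1.59) = 0.9743.
Photons absorbed: 0.9743 × 8.901×10⁻⁶ = 8.672×10⁻⁶ mol.
Φ = 5.998×10⁻⁶ mol / 8.672×10⁻⁶ mol photons = 0.69.

Φ = 0.69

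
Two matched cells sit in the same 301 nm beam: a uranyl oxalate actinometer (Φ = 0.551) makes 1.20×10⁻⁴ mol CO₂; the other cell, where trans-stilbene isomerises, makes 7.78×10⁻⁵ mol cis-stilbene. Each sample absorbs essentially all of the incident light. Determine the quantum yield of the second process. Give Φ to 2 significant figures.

Photons absorbed by the actinometer: 1.20×10⁻⁴ / 0.551 = 2.178×10⁻⁴ mol.
Φ(unknown) = 7.78×10⁻⁵ / 2.178×10⁻⁴ = 0.36.

Φ = 0.36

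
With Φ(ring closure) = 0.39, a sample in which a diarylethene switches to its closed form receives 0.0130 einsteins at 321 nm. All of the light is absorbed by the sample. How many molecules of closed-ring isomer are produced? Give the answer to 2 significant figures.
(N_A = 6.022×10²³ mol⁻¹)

3.1×10²¹ molecules

Product: Φ × n_abs = 0.39 × 0.0130 = 0.005070 mol.
As a count: 0.005070 × 6.022×10²³ = 3.1×10²¹.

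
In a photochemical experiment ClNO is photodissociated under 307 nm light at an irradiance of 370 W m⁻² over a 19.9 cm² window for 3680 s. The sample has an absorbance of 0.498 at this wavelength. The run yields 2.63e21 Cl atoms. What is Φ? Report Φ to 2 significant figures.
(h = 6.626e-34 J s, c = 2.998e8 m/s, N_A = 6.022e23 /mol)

Product: 2.63e21 / 6.022e23 = 0.004367 mol.
Photon energy at 307 nm: hc/λ = (6.626e-34)(2.998e8)/(307e-9) = 6.471e-19 J.
Energy delivered: (370 W m⁻²)(19.9e-4 m²)(3680 s) = 2710 J.
Photons incident: 2710 / 6.471e-19 = 4.188e21, i.e. 4.188e21/6.022e23 = 0.006955 mol.
Fraction absorbed: 1 − 10^(−0.498) = 0.6823.
Photons absorbed: 0.6823 × 0.006955 = 0.004745 mol.
Φ = 0.004367 mol / 0.004745 mol photons = 0.92.

Φ = 0.92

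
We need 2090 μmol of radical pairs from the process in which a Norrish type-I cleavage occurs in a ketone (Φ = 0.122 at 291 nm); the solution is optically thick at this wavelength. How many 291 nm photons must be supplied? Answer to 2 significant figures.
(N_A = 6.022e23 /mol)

Product: 2090 μmol = 0.00209 mol.
Photons that must be absorbed: 0.00209 / 0.122 = 0.01713 mol.
Photon count: 0.01713 × 6.022e23 = 1.0e22.

1.0e22 photons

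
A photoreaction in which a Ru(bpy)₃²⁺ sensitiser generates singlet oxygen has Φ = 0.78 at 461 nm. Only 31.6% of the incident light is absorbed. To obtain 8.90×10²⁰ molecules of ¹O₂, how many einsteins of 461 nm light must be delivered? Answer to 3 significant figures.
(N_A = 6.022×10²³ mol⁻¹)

Product: 8.90×10²⁰ / 6.022×10²³ = 0.001478 mol.
Photons that must be absorbed: 0.001478 / 0.78 = 0.001895 mol.
Incident photons needed: 0.001895 / 0.316 = 0.005997 mol.

0.00600 einstein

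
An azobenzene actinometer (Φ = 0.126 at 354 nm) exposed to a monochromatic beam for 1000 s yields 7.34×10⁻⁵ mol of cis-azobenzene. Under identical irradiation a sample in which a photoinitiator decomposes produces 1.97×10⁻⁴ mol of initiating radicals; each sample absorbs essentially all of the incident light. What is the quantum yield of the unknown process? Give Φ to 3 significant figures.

Photons absorbed by the actinometer: 7.34×10⁻⁵ / 0.126 = 5.825×10⁻⁴ mol.
Φ(unknown) = 1.97×10⁻⁴ / 5.825×10⁻⁴ = 0.338.

Φ = 0.338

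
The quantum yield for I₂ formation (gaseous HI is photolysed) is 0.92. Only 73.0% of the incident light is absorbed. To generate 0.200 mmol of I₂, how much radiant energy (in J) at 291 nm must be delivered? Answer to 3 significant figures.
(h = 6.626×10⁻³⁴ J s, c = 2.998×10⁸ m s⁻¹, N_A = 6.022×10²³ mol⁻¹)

Product: 0.200 mmol = 2.00×10⁻⁴ mol.
Photons that must be absorbed: 2.00×10⁻⁴ / 0.92 = 2.174×10⁻⁴ mol.
Incident photons needed: 2.174×10⁻⁴ / 0.730 = 2.978×10⁻⁴ mol.
Photon energy: hc/λ = 6.826×10⁻¹⁹ J; per mole, 4.111×10⁵ J mol⁻¹.
Energy required: 2.978×10⁻⁴ × 4.111×10⁵ = 122 J.

122 J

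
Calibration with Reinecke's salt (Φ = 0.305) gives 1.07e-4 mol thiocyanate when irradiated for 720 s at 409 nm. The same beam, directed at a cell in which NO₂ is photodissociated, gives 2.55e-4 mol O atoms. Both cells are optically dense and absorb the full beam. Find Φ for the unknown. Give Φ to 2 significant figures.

Photons absorbed by the actinometer: 1.07e-4 / 0.305 = 3.508e-4 mol.
Φ(unknown) = 2.55e-4 / 3.508e-4 = 0.73.

Φ = 0.73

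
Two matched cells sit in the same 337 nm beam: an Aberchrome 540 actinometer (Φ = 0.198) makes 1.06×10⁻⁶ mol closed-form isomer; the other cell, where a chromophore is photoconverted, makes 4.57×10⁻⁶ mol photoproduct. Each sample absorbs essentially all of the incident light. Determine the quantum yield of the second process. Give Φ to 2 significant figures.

Photons absorbed by the actinometer: 1.06×10⁻⁶ / 0.198 = 5.354×10⁻⁶ mol.
Φ(unknown) = 4.57×10⁻⁶ / 5.354×10⁻⁶ = 0.85.

Φ = 0.85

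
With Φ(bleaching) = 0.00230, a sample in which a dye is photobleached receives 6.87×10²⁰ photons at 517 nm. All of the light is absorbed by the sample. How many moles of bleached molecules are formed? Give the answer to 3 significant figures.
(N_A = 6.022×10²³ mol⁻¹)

Moles of photons: 6.87×10²⁰ / 6.022×10²³ = 0.001141 mol.
Product: Φ × n_abs = 0.00230 × 0.001141 = 2.624×10⁻⁶ mol.

2.62×10⁻⁶ mol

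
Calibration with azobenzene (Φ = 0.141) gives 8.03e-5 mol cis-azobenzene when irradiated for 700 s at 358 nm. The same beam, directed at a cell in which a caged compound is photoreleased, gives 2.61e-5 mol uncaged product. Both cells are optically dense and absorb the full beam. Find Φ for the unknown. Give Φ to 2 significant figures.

Photons absorbed by the actinometer: 8.03e-5 / 0.141 = 5.695e-4 mol.
Φ(unknown) = 2.61e-5 / 5.695e-4 = 0.046.

Φ = 0.046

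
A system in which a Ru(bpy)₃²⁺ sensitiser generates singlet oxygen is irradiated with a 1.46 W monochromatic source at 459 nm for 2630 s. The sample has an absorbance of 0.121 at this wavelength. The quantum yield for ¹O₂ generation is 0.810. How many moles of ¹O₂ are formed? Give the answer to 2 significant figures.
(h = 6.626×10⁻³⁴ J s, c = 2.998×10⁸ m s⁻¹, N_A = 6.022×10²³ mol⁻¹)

0.0029 mol

Photon energy at 459 nm: hc/λ = (6.626×10⁻³⁴)(2.998×10⁸)/(459×10⁻⁹) = 4.328×10⁻¹⁹ J.
Energy delivered: (1.46 W)(2630 s) = 3840 J.
Photons incident: 3840 / 4.328×10⁻¹⁹ = 8.872×10²¹, i.e. 8.872×10²¹/6.022×10²³ = 0.01473 mol.
Fraction absorbed: 1 − 10^(−0.121) = 0.2432.
Photons absorbed: 0.2432 × 0.01473 = 0.003582 mol.
Product: Φ × n_abs = 0.810 × 0.003582 = 0.002901 mol.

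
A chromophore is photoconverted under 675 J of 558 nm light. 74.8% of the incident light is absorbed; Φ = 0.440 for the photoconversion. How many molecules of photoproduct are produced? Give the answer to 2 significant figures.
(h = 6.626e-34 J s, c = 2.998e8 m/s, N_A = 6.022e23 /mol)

6.2e20 molecules

Photon energy at 558 nm: hc/λ = (6.626e-34)(2.998e8)/(558e-9) = 3.560e-19 J.
Photons incident: 675 / 3.560e-19 = 1.896e21, i.e. 1.896e21/6.022e23 = 0.003148 mol.
Photons absorbed: 0.748 × 0.003148 = 0.002355 mol.
Product: Φ × n_abs = 0.440 × 0.002355 = 0.001036 mol.
As a count: 0.001036 × 6.022e23 = 6.2e20.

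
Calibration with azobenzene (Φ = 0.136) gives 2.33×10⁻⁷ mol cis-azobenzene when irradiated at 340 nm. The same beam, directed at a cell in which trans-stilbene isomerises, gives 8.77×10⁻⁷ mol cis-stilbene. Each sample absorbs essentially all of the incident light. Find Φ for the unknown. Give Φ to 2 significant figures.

Φ = 0.51

Photons absorbed by the actinometer: 2.33×10⁻⁷ / 0.136 = 1.713×10⁻⁶ mol.
Φ(unknown) = 8.77×10⁻⁷ / 1.713×10⁻⁶ = 0.51.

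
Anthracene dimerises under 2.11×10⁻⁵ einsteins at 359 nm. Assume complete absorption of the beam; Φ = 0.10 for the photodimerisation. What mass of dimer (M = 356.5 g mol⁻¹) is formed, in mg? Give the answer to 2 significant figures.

Product: Φ × n_abs = 0.10 × 2.11×10⁻⁵ = 2.110×10⁻⁶ mol.
Mass: 2.110×10⁻⁶ × 356.5 = 7.522×10⁻⁴ g = 0.75 mg.

0.75 mg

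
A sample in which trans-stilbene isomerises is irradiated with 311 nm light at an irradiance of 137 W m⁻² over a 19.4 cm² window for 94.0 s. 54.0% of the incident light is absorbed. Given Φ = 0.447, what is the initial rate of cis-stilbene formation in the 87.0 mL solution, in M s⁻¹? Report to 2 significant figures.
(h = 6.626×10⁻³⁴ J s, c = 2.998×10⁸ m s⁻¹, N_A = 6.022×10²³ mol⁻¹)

1.9×10⁻⁶ M s⁻¹

Photon energy at 311 nm: hc/λ = (6.626×10⁻³⁴)(2.998×10⁸)/(311×10⁻⁹) = 6.387×10⁻¹⁹ J.
Energy delivered: (137 W m⁻²)(19.4×10⁻⁴ m²)(94 s) = 24.98 J.
Photons incident: 24.98 / 6.387×10⁻¹⁹ = 3.911×10¹⁹, i.e. 3.911×10¹⁹/6.022×10²³ = 6.495×10⁻⁵ mol.
Photons absorbed: 0.540 × 6.495×10⁻⁵ = 3.507×10⁻⁵ mol.
Product formed: 0.447 × 3.507×10⁻⁵ = 1.568×10⁻⁵ mol.
Rate: 1.568×10⁻⁵ mol / (94 s × 0.087 L) = 1.9×10⁻⁶ M s⁻¹.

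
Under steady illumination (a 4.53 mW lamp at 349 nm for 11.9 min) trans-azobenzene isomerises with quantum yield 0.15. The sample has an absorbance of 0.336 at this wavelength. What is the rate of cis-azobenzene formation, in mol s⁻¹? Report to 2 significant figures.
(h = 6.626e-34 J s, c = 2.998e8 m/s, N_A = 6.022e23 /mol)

Photon energy at 349 nm: hc/λ = (6.626e-34)(2.998e8)/(349e-9) = 5.692e-19 J.
Energy delivered: (4.53 mW)(714 s) = 3.234 J.
Photons incident: 3.234 / 5.692e-19 = 5.682e18, i.e. 5.682e18/6.022e23 = 9.435e-6 mol.
Fraction absorbed: 1 − 10^(−0.336) = 0.5387.
Photons absorbed: 0.5387 × 9.435e-6 = 5.083e-6 mol.
Product formed: 0.15 × 5.083e-6 = 7.625e-7 mol.
Rate: 7.625e-7 / 714 s = 1.1e-9 mol s⁻¹.

1.1e-9 mol s⁻¹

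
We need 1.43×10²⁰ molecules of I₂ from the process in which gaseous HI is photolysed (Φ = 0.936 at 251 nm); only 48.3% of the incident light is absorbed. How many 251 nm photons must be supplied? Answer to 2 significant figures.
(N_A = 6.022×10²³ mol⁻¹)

Product: 1.43×10²⁰ / 6.022×10²³ = 2.375×10⁻⁴ mol.
Photons that must be absorbed: 2.375×10⁻⁴ / 0.936 = 2.537×10⁻⁴ mol.
Incident photons needed: 2.537×10⁻⁴ / 0.483 = 5.253×10⁻⁴ mol.
Photon count: 5.253×10⁻⁴ × 6.022×10²³ = 3.2×10²⁰.

3.2×10²⁰ photons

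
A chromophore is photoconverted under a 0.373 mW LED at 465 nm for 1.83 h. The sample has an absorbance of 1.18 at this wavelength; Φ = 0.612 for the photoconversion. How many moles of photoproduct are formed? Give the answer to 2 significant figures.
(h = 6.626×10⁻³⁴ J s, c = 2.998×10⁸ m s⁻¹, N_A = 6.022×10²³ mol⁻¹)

5.5×10⁻⁶ mol

Photon energy at 465 nm: hc/λ = (6.626×10⁻³⁴)(2.998×10⁸)/(465×10⁻⁹) = 4.272×10⁻¹⁹ J.
Energy delivered: (0.373 mW)(6588 s) = 2.457 J.
Photons incident: 2.457 / 4.272×10⁻¹⁹ = 5.751×10¹⁸, i.e. 5.751×10¹⁸/6.022×10²³ = 9.550×10⁻⁶ mol.
Fraction absorbed: 1 − 10^(−1.18) = 0.9339.
Photons absorbed: 0.9339 × 9.550×10⁻⁶ = 8.919×10⁻⁶ mol.
Product: Φ × n_abs = 0.612 × 8.919×10⁻⁶ = 5.458×10⁻⁶ mol.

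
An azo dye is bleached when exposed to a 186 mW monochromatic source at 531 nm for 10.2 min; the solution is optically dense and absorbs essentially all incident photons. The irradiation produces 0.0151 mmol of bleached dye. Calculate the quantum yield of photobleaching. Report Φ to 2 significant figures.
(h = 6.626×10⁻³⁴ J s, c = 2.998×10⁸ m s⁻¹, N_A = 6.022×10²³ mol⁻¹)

Φ = 0.030

Product: 0.0151 mmol = 1.51×10⁻⁵ mol.
Photon energy at 531 nm: hc/λ = (6.626×10⁻³⁴)(2.998×10⁸)/(531×10⁻⁹) = 3.741×10⁻¹⁹ J.
Energy delivered: (186 mW)(612 s) = 113.8 J.
Photons incident: 113.8 / 3.741×10⁻¹⁹ = 3.042×10²⁰, i.e. 3.042×10²⁰/6.022×10²³ = 5.051×10⁻⁴ mol.
Φ = 1.51×10⁻⁵ mol / 5.051×10⁻⁴ mol photons = 0.030.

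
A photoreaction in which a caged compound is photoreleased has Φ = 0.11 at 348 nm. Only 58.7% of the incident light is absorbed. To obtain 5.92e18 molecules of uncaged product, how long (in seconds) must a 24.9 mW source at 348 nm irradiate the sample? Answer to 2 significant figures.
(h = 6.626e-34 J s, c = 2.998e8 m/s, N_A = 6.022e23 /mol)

Product: 5.92e18 / 6.022e23 = 9.831e-6 mol.
Photons that must be absorbed: 9.831e-6 / 0.11 = 8.937e-5 mol.
Incident photons needed: 8.937e-5 / 0.587 = 1.522e-4 mol.
Photon energy: hc/λ = 5.708e-19 J; per mole, 3.437e5 J mol⁻¹.
Energy required: 1.522e-4 × 3.437e5 = 52.31 J.
Time: 52.31 J / 0.0249 W = 2100 s.

t ≈ 2100 s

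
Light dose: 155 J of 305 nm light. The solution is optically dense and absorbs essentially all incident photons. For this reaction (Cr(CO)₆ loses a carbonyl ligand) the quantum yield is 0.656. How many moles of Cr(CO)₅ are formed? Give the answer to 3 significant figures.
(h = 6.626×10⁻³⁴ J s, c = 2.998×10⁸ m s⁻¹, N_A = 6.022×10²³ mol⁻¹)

2.59×10⁻⁴ mol

Photon energy at 305 nm: hc/λ = (6.626×10⁻³⁴)(2.998×10⁸)/(305×10⁻⁹) = 6.513×10⁻¹⁹ J.
Photons incident: 155 / 6.513×10⁻¹⁹ = 2.380×10²⁰, i.e. 2.380×10²⁰/6.022×10²³ = 3.952×10⁻⁴ mol.
Product: Φ × n_abs = 0.656 × 3.952×10⁻⁴ = 2.593×10⁻⁴ mol.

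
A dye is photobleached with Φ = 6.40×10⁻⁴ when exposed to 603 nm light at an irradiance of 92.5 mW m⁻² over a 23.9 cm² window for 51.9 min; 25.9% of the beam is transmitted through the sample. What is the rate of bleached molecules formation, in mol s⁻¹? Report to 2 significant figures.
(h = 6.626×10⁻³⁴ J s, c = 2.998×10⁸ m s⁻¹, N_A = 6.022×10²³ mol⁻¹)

Photon energy at 603 nm: hc/λ = (6.626×10⁻³⁴)(2.998×10⁸)/(603×10⁻⁹) = 3.294×10⁻¹⁹ J.
Energy delivered: (92.5 mW m⁻²)(23.9×10⁻⁴ m²)(3114 s) = 0.6884 J.
Photons incident: 0.6884 / 3.294×10⁻¹⁹ = 2.090×10¹⁸, i.e. 2.090×10¹⁸/6.022×10²³ = 3.471×10⁻⁶ mol.
Fraction absorbed: 1 − 25.9/100 = 0.7410.
Photons absorbed: 0.7410 × 3.471×10⁻⁶ = 2.572×10⁻⁶ mol.
Product formed: 6.40×10⁻⁴ × 2.572×10⁻⁶ = 1.646×10⁻⁹ mol.
Rate: 1.646×10⁻⁹ / 3114 s = 5.3×10⁻¹³ mol s⁻¹.

5.3×10⁻¹³ mol s⁻¹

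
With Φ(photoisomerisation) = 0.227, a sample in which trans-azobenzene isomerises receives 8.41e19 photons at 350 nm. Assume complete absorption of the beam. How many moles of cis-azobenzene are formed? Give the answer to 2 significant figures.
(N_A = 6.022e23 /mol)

3.2e-5 mol

Moles of photons: 8.41e19 / 6.022e23 = 1.397e-4 mol.
Product: Φ × n_abs = 0.227 × 1.397e-4 = 3.171e-5 mol.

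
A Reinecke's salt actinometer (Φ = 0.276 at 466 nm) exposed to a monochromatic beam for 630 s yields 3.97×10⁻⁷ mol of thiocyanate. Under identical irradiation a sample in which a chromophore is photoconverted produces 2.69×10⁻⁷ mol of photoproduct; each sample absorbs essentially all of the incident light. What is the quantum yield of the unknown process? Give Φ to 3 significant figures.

Φ = 0.187

Photons absorbed by the actinometer: 3.97×10⁻⁷ / 0.276 = 1.438×10⁻⁶ mol.
Φ(unknown) = 2.69×10⁻⁷ / 1.438×10⁻⁶ = 0.187.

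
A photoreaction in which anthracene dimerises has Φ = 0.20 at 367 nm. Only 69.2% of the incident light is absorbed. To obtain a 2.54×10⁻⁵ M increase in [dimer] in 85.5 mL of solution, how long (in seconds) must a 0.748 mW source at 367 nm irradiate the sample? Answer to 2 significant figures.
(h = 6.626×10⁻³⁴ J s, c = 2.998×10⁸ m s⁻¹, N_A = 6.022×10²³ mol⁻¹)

Product: (2.54×10⁻⁵ M)(0.0855 L) = 2.172×10⁻⁶ mol.
Photons that must be absorbed: 2.172×10⁻⁶ / 0.20 = 1.086×10⁻⁵ mol.
Incident photons needed: 1.086×10⁻⁵ / 0.692 = 1.569×10⁻⁵ mol.
Photon energy: hc/λ = 5.413×10⁻¹⁹ J; per mole, 3.260×10⁵ J mol⁻¹.
Energy required: 1.569×10⁻⁵ × 3.260×10⁵ = 5.115 J.
Time: 5.115 J / 0.000748 W = 6800 s.

t ≈ 6800 s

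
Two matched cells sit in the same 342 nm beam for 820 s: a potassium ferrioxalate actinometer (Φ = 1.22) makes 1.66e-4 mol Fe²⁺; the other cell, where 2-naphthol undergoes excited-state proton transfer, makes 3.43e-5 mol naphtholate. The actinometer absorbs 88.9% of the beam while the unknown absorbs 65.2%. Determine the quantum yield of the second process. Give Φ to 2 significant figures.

Φ = 0.34

Photons absorbed by the actinometer: 1.66e-4 / 1.22 = 1.361e-4 mol.
Incident flux: 1.361e-4 / 0.889 = 1.531e-4 einstein.
Absorbed by unknown: 0.652 × 1.531e-4 = 9.982e-5 mol.
Φ(unknown) = 3.43e-5 / 9.982e-5 = 0.34.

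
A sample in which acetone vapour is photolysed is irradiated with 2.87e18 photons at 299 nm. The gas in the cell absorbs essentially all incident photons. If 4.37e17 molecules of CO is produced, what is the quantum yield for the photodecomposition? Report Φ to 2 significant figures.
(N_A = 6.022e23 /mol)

Φ = 0.15

Product: 4.37e17 / 6.022e23 = 7.257e-7 mol.
Moles of photons: 2.87e18 / 6.022e23 = 4.766e-6 mol.
Φ = 7.257e-7 mol / 4.766e-6 mol photons = 0.15.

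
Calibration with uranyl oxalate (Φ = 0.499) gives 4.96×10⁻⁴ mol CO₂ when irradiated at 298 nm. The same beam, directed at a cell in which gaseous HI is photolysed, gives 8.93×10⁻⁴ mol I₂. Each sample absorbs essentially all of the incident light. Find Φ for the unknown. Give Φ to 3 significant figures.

Φ = 0.898

Photons absorbed by the actinometer: 4.96×10⁻⁴ / 0.499 = 9.940×10⁻⁴ mol.
Φ(unknown) = 8.93×10⁻⁴ / 9.940×10⁻⁴ = 0.898.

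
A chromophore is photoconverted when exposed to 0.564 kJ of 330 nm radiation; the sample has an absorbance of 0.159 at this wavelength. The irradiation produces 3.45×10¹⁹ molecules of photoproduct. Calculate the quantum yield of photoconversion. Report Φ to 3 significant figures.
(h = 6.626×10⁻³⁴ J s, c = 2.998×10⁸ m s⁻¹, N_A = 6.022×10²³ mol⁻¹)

Φ = 0.120

Product: 3.45×10¹⁹ / 6.022×10²³ = 5.729×10⁻⁵ mol.
Photon energy at 330 nm: hc/λ = (6.626×10⁻³⁴)(2.998×10⁸)/(330×10⁻⁹) = 6.020×10⁻¹⁹ J.
Incident energy: 0.564 kJ = 564 J.
Photons incident: 564 / 6.020×10⁻¹⁹ = 9.369×10²⁰, i.e. 9.369×10²⁰/6.022×10²³ = 0.001556 mol.
Fraction absorbed: 1 − 10^(−0.159) = 0.3066.
Photons absorbed: 0.3066 × 0.001556 = 4.771×10⁻⁴ mol.
Φ = 5.729×10⁻⁵ mol / 4.771×10⁻⁴ mol photons = 0.120.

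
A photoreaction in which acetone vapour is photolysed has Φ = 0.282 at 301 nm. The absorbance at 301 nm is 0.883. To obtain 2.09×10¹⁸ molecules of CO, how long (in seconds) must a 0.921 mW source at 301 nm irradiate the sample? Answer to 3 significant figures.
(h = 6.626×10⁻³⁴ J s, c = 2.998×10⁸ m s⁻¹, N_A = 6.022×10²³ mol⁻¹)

t ≈ 6110 s

Product: 2.09×10¹⁸ / 6.022×10²³ = 3.471×10⁻⁶ mol.
Photons that must be absorbed: 3.471×10⁻⁶ / 0.282 = 1.231×10⁻⁵ mol.
Fraction absorbed: 1 − 10^(−0.883) = 0.8691.
Incident photons needed: 1.231×10⁻⁵ / 0.8691 = 1.416×10⁻⁵ mol.
Photon energy: hc/λ = 6.600×10⁻¹⁹ J; per mole, 3.975×10⁵ J mol⁻¹.
Energy required: 1.416×10⁻⁵ × 3.975×10⁵ = 5.629 J.
Time: 5.629 J / 0.000921 W = 6110 s.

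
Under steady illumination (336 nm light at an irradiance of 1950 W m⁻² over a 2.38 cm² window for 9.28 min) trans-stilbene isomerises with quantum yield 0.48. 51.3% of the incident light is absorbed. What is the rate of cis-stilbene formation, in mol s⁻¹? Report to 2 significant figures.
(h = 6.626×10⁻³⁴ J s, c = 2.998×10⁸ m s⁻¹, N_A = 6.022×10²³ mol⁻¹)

Photon energy at 336 nm: hc/λ = (6.626×10⁻³⁴)(2.998×10⁸)/(336×10⁻⁹) = 5.912×10⁻¹⁹ J.
Energy delivered: (1950 W m⁻²)(2.38×10⁻⁴ m²)(556.8 s) = 258.4 J.
Photons incident: 258.4 / 5.912×10⁻¹⁹ = 4.371×10²⁰, i.e. 4.371×10²⁰/6.022×10²³ = 7.258×10⁻⁴ mol.
Photons absorbed: 0.513 × 7.258×10⁻⁴ = 3.723×10⁻⁴ mol.
Product formed: 0.48 × 3.723×10⁻⁴ = 1.787×10⁻⁴ mol.
Rate: 1.787×10⁻⁴ / 556.8 s = 3.2×10⁻⁷ mol s⁻¹.

3.2×10⁻⁷ mol s⁻¹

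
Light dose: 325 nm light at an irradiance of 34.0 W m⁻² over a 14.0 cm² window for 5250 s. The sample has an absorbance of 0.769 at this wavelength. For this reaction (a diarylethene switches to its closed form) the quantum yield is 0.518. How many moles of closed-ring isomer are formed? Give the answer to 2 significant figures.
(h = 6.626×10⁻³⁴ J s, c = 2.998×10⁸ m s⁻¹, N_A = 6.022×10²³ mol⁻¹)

2.9×10⁻⁴ mol

Photon energy at 325 nm: hc/λ = (6.626×10⁻³⁴)(2.998×10⁸)/(325×10⁻⁹) = 6.112×10⁻¹⁹ J.
Energy delivered: (34.0 W m⁻²)(14.0×10⁻⁴ m²)(5250 s) = 249.9 J.
Photons incident: 249.9 / 6.112×10⁻¹⁹ = 4.089×10²⁰, i.e. 4.089×10²⁰/6.022×10²³ = 6.790×10⁻⁴ mol.
Fraction absorbed: 1 − 10^(−0.769) = 0.8298.
Photons absorbed: 0.8298 × 6.790×10⁻⁴ = 5.634×10⁻⁴ mol.
Product: Φ × n_abs = 0.518 × 5.634×10⁻⁴ = 2.918×10⁻⁴ mol.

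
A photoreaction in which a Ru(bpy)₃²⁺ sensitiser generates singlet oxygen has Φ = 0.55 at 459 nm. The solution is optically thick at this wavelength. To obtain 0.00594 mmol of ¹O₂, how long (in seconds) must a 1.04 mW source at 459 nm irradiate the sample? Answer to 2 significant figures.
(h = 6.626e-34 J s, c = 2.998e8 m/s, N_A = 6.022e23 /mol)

t ≈ 2700 s

Product: 0.00594 mmol = 5.94e-6 mol.
Photons that must be absorbed: 5.94e-6 / 0.55 = 1.080e-5 mol.
Photon energy: hc/λ = 4.328e-19 J; per mole, 2.606e5 J mol⁻¹.
Energy required: 1.080e-5 × 2.606e5 = 2.814 J.
Time: 2.814 J / 0.00104 W = 2700 s.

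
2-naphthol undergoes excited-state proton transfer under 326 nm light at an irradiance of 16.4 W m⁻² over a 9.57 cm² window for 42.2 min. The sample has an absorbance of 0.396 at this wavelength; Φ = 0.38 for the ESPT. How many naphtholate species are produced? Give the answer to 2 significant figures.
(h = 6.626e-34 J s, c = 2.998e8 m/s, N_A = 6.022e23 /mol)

Photon energy at 326 nm: hc/λ = (6.626e-34)(2.998e8)/(326e-9) = 6.093e-19 J.
Energy delivered: (16.4 W m⁻²)(9.57e-4 m²)(2532 s) = 39.74 J.
Photons incident: 39.74 / 6.093e-19 = 6.522e19, i.e. 6.522e19/6.022e23 = 1.083e-4 mol.
Fraction absorbed: 1 − 10^(−0.396) = 0.5982.
Photons absorbed: 0.5982 × 1.083e-4 = 6.479e-5 mol.
Product: Φ × n_abs = 0.38 × 6.479e-5 = 2.462e-5 mol.
As a count: 2.462e-5 × 6.022e23 = 1.5e19.

1.5e19 species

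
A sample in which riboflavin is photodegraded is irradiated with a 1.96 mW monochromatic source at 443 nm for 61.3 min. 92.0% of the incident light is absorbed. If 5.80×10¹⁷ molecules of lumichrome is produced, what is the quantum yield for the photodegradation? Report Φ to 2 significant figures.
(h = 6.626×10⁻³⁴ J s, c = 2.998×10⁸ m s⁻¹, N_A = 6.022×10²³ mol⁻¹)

Φ = 0.039

Product: 5.80×10¹⁷ / 6.022×10²³ = 9.631×10⁻⁷ mol.
Photon energy at 443 nm: hc/λ = (6.626×10⁻³⁴)(2.998×10⁸)/(443×10⁻⁹) = 4.484×10⁻¹⁹ J.
Energy delivered: (1.96 mW)(3678 s) = 7.209 J.
Photons incident: 7.209 / 4.484×10⁻¹⁹ = 1.608×10¹⁹, i.e. 1.608×10¹⁹/6.022×10²³ = 2.670×10⁻⁵ mol.
Photons absorbed: 0.920 × 2.670×10⁻⁵ = 2.456×10⁻⁵ mol.
Φ = 9.631×10⁻⁷ mol / 2.456×10⁻⁵ mol photons = 0.039.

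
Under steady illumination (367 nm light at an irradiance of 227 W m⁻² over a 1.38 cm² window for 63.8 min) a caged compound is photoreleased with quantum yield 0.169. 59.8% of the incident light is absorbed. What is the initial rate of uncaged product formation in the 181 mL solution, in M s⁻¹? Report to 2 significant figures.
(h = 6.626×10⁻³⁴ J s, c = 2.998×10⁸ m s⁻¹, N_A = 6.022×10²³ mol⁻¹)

Photon energy at 367 nm: hc/λ = (6.626×10⁻³⁴)(2.998×10⁸)/(367×10⁻⁹) = 5.413×10⁻¹⁹ J.
Energy delivered: (227 W m⁻²)(1.38×10⁻⁴ m²)(3828 s) = 119.9 J.
Photons incident: 119.9 / 5.413×10⁻¹⁹ = 2.215×10²⁰, i.e. 2.215×10²⁰/6.022×10²³ = 3.678×10⁻⁴ mol.
Photons absorbed: 0.598 × 3.678×10⁻⁴ = 2.199×10⁻⁴ mol.
Product formed: 0.169 × 2.199×10⁻⁴ = 3.716×10⁻⁵ mol.
Rate: 3.716×10⁻⁵ mol / (3828 s × 0.181 L) = 5.4×10⁻⁸ M s⁻¹.

5.4×10⁻⁸ M s⁻¹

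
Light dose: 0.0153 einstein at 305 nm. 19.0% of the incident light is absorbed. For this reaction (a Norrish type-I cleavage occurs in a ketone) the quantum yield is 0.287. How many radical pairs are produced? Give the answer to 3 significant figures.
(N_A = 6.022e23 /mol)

5.02e20 radical pairs

Photons absorbed: 0.190 × 0.0153 = 0.002907 mol.
Product: Φ × n_abs = 0.287 × 0.002907 = 8.343e-4 mol.
As a count: 8.343e-4 × 6.022e23 = 5.02e20.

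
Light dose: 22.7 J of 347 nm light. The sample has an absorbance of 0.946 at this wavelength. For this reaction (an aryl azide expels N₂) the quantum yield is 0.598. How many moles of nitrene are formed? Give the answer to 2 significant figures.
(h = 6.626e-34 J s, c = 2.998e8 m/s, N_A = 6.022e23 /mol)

Photon energy at 347 nm: hc/λ = (6.626e-34)(2.998e8)/(347e-9) = 5.725e-19 J.
Photons incident: 22.7 / 5.725e-19 = 3.965e19, i.e. 3.965e19/6.022e23 = 6.584e-5 mol.
Fraction absorbed: 1 − 10^(−0.946) = 0.8868.
Photons absorbed: 0.8868 × 6.584e-5 = 5.839e-5 mol.
Product: Φ × n_abs = 0.598 × 5.839e-5 = 3.492e-5 mol.

3.5e-5 mol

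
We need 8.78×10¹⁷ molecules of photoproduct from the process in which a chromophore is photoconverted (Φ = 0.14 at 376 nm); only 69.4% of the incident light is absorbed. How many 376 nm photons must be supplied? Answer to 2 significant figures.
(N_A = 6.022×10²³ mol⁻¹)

Product: 8.78×10¹⁷ / 6.022×10²³ = 1.458×10⁻⁶ mol.
Photons that must be absorbed: 1.458×10⁻⁶ / 0.14 = 1.041×10⁻⁵ mol.
Incident photons needed: 1.041×10⁻⁵ / 0.694 = 1.500×10⁻⁵ mol.
Photon count: 1.500×10⁻⁵ × 6.022×10²³ = 9.0×10¹⁸.

9.0×10¹⁸ photons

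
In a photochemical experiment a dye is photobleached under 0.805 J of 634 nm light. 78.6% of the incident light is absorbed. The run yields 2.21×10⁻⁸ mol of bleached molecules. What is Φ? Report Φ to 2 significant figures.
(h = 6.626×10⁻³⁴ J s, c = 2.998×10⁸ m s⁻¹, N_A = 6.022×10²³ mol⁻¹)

Photon energy at 634 nm: hc/λ = (6.626×10⁻³⁴)(2.998×10⁸)/(634×10⁻⁹) = 3.133×10⁻¹⁹ J.
Photons incident: 0.805 / 3.133×10⁻¹⁹ = 2.569×10¹⁸, i.e. 2.569×10¹⁸/6.022×10²³ = 4.266×10⁻⁶ mol.
Photons absorbed: 0.786 × 4.266×10⁻⁶ = 3.353×10⁻⁶ mol.
Φ = 2.21×10⁻⁸ mol / 3.353×10⁻⁶ mol photons = 0.0066.

Φ = 0.0066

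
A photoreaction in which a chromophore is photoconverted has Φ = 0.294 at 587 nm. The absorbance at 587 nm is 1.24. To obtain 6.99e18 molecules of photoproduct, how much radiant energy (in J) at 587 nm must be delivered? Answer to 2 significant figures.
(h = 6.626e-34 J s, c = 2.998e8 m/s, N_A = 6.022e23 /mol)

8.5 J

Product: 6.99e18 / 6.022e23 = 1.161e-5 mol.
Photons that must be absorbed: 1.161e-5 / 0.294 = 3.949e-5 mol.
Fraction absorbed: 1 − 10^(−1.24) = 0.9425.
Incident photons needed: 3.949e-5 / 0.9425 = 4.190e-5 mol.
Photon energy: hc/λ = 3.384e-19 J; per mole, 2.038e5 J mol⁻¹.
Energy required: 4.190e-5 × 2.038e5 = 8.5 J.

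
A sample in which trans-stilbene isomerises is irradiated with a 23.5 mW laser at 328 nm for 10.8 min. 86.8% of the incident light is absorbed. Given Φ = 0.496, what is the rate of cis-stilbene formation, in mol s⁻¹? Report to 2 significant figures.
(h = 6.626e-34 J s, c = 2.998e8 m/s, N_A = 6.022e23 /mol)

2.8e-8 mol s⁻¹

Photon energy at 328 nm: hc/λ = (6.626e-34)(2.998e8)/(328e-9) = 6.056e-19 J.
Energy delivered: (23.5 mW)(648 s) = 15.23 J.
Photons incident: 15.23 / 6.056e-19 = 2.515e19, i.e. 2.515e19/6.022e23 = 4.176e-5 mol.
Photons absorbed: 0.868 × 4.176e-5 = 3.625e-5 mol.
Product formed: 0.496 × 3.625e-5 = 1.798e-5 mol.
Rate: 1.798e-5 / 648 s = 2.8e-8 mol s⁻¹.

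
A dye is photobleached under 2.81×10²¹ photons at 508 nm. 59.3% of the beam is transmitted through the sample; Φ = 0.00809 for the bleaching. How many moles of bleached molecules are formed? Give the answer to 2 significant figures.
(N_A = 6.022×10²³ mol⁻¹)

1.5×10⁻⁵ mol

Moles of photons: 2.81×10²¹ / 6.022×10²³ = 0.004666 mol.
Fraction absorbed: 1 − 59.3/100 = 0.4070.
Photons absorbed: 0.4070 × 0.004666 = 0.001899 mol.
Product: Φ × n_abs = 0.00809 × 0.001899 = 1.536×10⁻⁵ mol.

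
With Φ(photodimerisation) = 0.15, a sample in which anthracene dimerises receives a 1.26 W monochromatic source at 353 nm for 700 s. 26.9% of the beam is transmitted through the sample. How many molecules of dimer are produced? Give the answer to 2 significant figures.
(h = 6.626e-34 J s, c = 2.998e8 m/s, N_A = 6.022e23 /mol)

Photon energy at 353 nm: hc/λ = (6.626e-34)(2.998e8)/(353e-9) = 5.627e-19 J.
Energy delivered: (1.26 W)(700 s) = 882.0 J.
Photons incident: 882.0 / 5.627e-19 = 1.567e21, i.e. 1.567e21/6.022e23 = 0.002602 mol.
Fraction absorbed: 1 − 26.9/100 = 0.7310.
Photons absorbed: 0.7310 × 0.002602 = 0.001902 mol.
Product: Φ × n_abs = 0.15 × 0.001902 = 2.853e-4 mol.
As a count: 2.853e-4 × 6.022e23 = 1.7e20.

1.7e20 molecules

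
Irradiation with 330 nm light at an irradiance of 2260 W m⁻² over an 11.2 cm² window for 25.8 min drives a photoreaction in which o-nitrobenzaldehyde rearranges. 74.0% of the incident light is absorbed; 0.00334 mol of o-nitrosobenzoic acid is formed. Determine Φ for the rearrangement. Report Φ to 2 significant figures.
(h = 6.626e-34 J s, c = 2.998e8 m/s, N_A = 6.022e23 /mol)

Photon energy at 330 nm: hc/λ = (6.626e-34)(2.998e8)/(330e-9) = 6.020e-19 J.
Energy delivered: (2260 W m⁻²)(11.2e-4 m²)(1548 s) = 3918 J.
Photons incident: 3918 / 6.020e-19 = 6.508e21, i.e. 6.508e21/6.022e23 = 0.01081 mol.
Photons absorbed: 0.740 × 0.01081 = 0.007999 mol.
Φ = 0.00334 mol / 0.007999 mol photons = 0.42.

Φ = 0.42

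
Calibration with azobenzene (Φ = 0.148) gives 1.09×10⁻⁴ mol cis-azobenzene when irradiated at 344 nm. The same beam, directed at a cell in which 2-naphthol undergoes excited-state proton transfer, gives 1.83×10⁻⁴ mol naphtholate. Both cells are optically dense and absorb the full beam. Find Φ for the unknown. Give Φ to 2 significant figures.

Photons absorbed by the actinometer: 1.09×10⁻⁴ / 0.148 = 7.365×10⁻⁴ mol.
Φ(unknown) = 1.83×10⁻⁴ / 7.365×10⁻⁴ = 0.25.

Φ = 0.25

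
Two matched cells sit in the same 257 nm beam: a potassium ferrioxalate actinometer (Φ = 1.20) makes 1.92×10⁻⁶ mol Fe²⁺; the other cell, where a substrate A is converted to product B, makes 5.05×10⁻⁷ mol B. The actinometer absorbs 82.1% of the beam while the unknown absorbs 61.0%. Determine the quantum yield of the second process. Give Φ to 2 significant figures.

Φ = 0.42

Photons absorbed by the actinometer: 1.92×10⁻⁶ / 1.20 = 1.600×10⁻⁶ mol.
Incident flux: 1.600×10⁻⁶ / 0.821 = 1.949×10⁻⁶ einstein.
Absorbed by unknown: 0.610 × 1.949×10⁻⁶ = 1.189×10⁻⁶ mol.
Φ(unknown) = 5.05×10⁻⁷ / 1.189×10⁻⁶ = 0.42.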